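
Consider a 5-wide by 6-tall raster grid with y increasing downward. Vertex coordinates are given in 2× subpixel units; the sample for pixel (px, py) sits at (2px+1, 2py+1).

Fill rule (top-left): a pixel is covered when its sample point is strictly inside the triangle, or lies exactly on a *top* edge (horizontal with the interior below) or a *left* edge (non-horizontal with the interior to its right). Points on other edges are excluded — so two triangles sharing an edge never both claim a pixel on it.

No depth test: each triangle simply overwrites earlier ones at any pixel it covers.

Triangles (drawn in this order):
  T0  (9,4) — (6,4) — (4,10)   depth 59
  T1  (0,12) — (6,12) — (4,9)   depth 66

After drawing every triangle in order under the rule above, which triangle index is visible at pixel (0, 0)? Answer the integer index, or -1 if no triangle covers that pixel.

T0:
  2·area = 18  (B↔C swapped to make it positive)
  edge (9, 4)→(4, 10): d=(-5,6) right/bottom  bias=-1
  edge (4, 10)→(6, 4): d=(2,-6) top-left  bias=+0
  edge (6, 4)→(9, 4): d=(3,0) top-left  bias=+0
    (3,0)@(7, 1): e=[27,0,-9] → ·  [on edge]
    (3,2)@(7, 5): e=[7,8,3] → █
    (4,2)@(9, 5): e=[-5,20,3] → ·
    (2,3)@(5, 7): e=[9,0,9] → █  [on edge]
    (3,3)@(7, 7): e=[-3,12,9] → ·
    (2,4)@(5, 9): e=[-1,4,15] → ·
  covered (2 px):
    · · · · ·
    · · · · ·
    · · · █ ·
    · · █ · ·
    · · · · ·
    · · · · ·
T1:
  2·area = 18  (B↔C swapped to make it positive)
  edge (0, 12)→(4, 9): d=(4,-3) top-left  bias=+0
  edge (4, 9)→(6, 12): d=(2,3) right/bottom  bias=-1
  edge (6, 12)→(0, 12): d=(-6,0) right/bottom  bias=-1
    (1,5)@(3, 11): e=[5,7,6] → █
    (2,5)@(5, 11): e=[11,1,6] → █
    (3,5)@(7, 11): e=[17,-5,6] → ·
  covered (2 px):
    · · · · ·
    · · · · ·
    · · · · ·
    · · · · ·
    · · · · ·
    · █ █ · ·

Z-buffer (winner per pixel, '.' = empty):
  . . . . .
  . . . . .
  . . . 0 .
  . . 0 . .
  . . . . .
  . 1 1 . .

Final: -1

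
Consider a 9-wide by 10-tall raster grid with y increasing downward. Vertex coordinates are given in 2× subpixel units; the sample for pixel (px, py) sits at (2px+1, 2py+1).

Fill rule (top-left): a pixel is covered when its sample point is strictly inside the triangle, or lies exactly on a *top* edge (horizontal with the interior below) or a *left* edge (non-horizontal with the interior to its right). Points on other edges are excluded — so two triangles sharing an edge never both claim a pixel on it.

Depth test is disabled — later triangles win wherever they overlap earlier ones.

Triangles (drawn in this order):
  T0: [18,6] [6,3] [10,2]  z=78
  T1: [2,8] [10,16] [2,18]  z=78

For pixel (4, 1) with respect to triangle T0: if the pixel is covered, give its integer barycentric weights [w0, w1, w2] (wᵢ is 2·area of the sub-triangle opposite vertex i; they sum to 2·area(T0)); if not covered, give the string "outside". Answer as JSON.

T0:
  2·area = 24
  edge (18, 6)→(6, 3): d=(-12,-3) top-left  bias=+0
  edge (6, 3)→(10, 2): d=(4,-1) top-left  bias=+0
  edge (10, 2)→(18, 6): d=(8,4) right/bottom  bias=-1
    (3,1)@(7, 3): e=[3,1,20] → #
    (4,1)@(9, 3): e=[9,3,12] → #
    (5,1)@(11, 3): e=[15,5,4] → #
    (6,1)@(13, 3): e=[21,7,-4] → ·
    (3,2)@(7, 5): e=[-21,9,36] → ·
    (4,2)@(9, 5): e=[-15,11,28] → ·
    (5,2)@(11, 5): e=[-9,13,20] → ·
    (7,2)@(15, 5): e=[3,17,4] → #
    (8,2)@(17, 5): e=[9,19,-4] → ·
    (7,3)@(15, 7): e=[-21,25,20] → ·
  covered (4 px):
    · · · · · · · · ·
    · · · # # # · · ·
    · · · · · · · # ·
    · · · · · · · · ·
    · · · · · · · · ·
    · · · · · · · · ·
    · · · · · · · · ·
    · · · · · · · · ·
    · · · · · · · · ·
    · · · · · · · · ·
T1:
  2·area = 80
  edge (2, 8)→(10, 16): d=(8,8) right/bottom  bias=-1
  edge (10, 16)→(2, 18): d=(-8,2) right/bottom  bias=-1
  edge (2, 18)→(2, 8): d=(0,-10) top-left  bias=+0
    (0,3)@(1, 7): e=[0,90,-10] → ·  [on edge]
    (1,4)@(3, 9): e=[0,70,10] → ·  [on edge]
    (1,5)@(3, 11): e=[16,54,10] → #
    (2,5)@(5, 11): e=[0,50,30] → ·  [on edge]
    (1,6)@(3, 13): e=[32,38,10] → #
    (2,6)@(5, 13): e=[16,34,30] → #
    (3,6)@(7, 13): e=[0,30,50] → ·  [on edge]
    (1,7)@(3, 15): e=[48,22,10] → #
    (3,7)@(7, 15): e=[16,14,50] → #
    (4,7)@(9, 15): e=[0,10,70] → ·  [on edge]
    (1,8)@(3, 17): e=[64,6,10] → #
    (3,8)@(7, 17): e=[32,-2,50] → ·
    (5,8)@(11, 17): e=[0,-10,90] → ·  [on edge]
    (6,9)@(13, 19): e=[0,-30,110] → ·  [on edge]
  covered (8 px):
    · · · · · · · · ·
    · · · · · · · · ·
    · · · · · · · · ·
    · · · · · · · · ·
    · · · · · · · · ·
    · # · · · · · · ·
    · # # · · · · · ·
    · # # # · · · · ·
    · # # · · · · · ·
    · · · · · · · · ·

Answer: [3,12,9]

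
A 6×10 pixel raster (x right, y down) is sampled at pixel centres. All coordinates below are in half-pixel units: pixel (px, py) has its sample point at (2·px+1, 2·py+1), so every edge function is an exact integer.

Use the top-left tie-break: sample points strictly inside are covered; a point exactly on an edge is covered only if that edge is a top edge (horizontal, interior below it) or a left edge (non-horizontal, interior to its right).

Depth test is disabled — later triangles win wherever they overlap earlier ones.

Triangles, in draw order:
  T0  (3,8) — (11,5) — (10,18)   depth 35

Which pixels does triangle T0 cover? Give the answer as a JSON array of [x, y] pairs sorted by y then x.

T0:
  2·area = 101
  edge (3, 8)→(11, 5): d=(8,-3) top-left  bias=+0
  edge (11, 5)→(10, 18): d=(-1,13) right/bottom  bias=-1
  edge (10, 18)→(3, 8): d=(-7,-10) top-left  bias=+0
    (5,2)@(11, 5): e=[0,0,101] → .  [on edge]
    (3,3)@(7, 7): e=[4,50,47] → X
    (4,3)@(9, 7): e=[10,24,67] → X
    (5,3)@(11, 7): e=[16,-2,87] → .
    (2,4)@(5, 9): e=[14,74,13] → X
    (5,4)@(11, 9): e=[32,-4,73] → .
    (2,5)@(5, 11): e=[30,72,-1] → .
    (3,5)@(7, 11): e=[36,46,19] → X
    (5,5)@(11, 11): e=[48,-6,59] → .
    (3,6)@(7, 13): e=[52,44,5] → X
    (5,6)@(11, 13): e=[64,-8,45] → .
    (3,7)@(7, 15): e=[68,42,-9] → .
  covered (10 px):
    . . . . . .
    . . . . . .
    . . . . . .
    . . . X X .
    . . X X X .
    . . . X X .
    . . . X X .
    . . . . X .
    . . . . . .
    . . . . . .

Final: [[3,3],[4,3],[2,4],[3,4],[4,4],[3,5],[4,5],[3,6],[4,6],[4,7]]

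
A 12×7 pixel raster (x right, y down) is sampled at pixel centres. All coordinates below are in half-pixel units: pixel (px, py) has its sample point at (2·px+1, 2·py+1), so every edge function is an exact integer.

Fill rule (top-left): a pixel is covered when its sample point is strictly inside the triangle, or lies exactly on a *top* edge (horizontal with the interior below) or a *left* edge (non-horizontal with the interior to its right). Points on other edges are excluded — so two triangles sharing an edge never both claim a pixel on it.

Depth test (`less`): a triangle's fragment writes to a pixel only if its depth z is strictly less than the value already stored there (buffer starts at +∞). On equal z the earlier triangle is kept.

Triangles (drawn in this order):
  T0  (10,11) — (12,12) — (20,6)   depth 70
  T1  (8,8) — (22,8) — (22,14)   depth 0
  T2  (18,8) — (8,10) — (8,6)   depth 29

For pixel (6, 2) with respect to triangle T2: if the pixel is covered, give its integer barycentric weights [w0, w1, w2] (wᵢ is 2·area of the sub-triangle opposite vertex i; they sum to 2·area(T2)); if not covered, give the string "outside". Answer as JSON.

T0:
  2·area = 20  (B↔C swapped to make it positive)
  edge (10, 11)→(20, 6): d=(10,-5) top-left  bias=+0
  edge (20, 6)→(12, 12): d=(-8,6) right/bottom  bias=-1
  edge (12, 12)→(10, 11): d=(-2,-1) top-left  bias=+0
    (7,4)@(15, 9): e=[5,6,9] → #
    (8,4)@(17, 9): e=[15,-6,11] → ·
    (5,5)@(11, 11): e=[5,14,1] → #
    (6,5)@(13, 11): e=[15,2,3] → #
    (7,5)@(15, 11): e=[25,-10,5] → ·
    (5,6)@(11, 13): e=[25,-2,-3] → ·
    (6,6)@(13, 13): e=[35,-14,-1] → ·
  covered (3 px):
    · · · · · · · · · · · ·
    · · · · · · · · · · · ·
    · · · · · · · · · · · ·
    · · · · · · · · · · · ·
    · · · · · · · # · · · ·
    · · · · · # # · · · · ·
    · · · · · · · · · · · ·
T1:
  2·area = 84
  edge (8, 8)→(22, 8): d=(14,0) top-left  bias=+0
  edge (22, 8)→(22, 14): d=(0,6) right/bottom  bias=-1
  edge (22, 14)→(8, 8): d=(-14,-6) top-left  bias=+0
    (0,2)@(1, 5): e=[-42,126,0] → ·  [on edge]
    (5,4)@(11, 9): e=[14,66,4] → #
    (6,4)@(13, 9): e=[14,54,16] → #
    (7,4)@(15, 9): e=[14,42,28] → #
    (8,4)@(17, 9): e=[14,30,40] → #
    (9,4)@(19, 9): e=[14,18,52] → #
    (10,4)@(21, 9): e=[14,6,64] → #
    (11,4)@(23, 9): e=[14,-6,76] → ·
    (5,5)@(11, 11): e=[42,66,-24] → ·
    (6,5)@(13, 11): e=[42,54,-12] → ·
    (7,5)@(15, 11): e=[42,42,0] → #  [on edge]
    (11,5)@(23, 11): e=[42,-6,48] → ·
  covered (11 px):
    · · · · · · · · · · · ·
    · · · · · · · · · · · ·
    · · · · · · · · · · · ·
    · · · · · · · · · · · ·
    · · · · · # # # # # # ·
    · · · · · · · # # # # ·
    · · · · · · · · · · # ·
T2:
  2·area = 40
  edge (18, 8)→(8, 10): d=(-10,2) right/bottom  bias=-1
  edge (8, 10)→(8, 6): d=(0,-4) top-left  bias=+0
  edge (8, 6)→(18, 8): d=(10,2) right/bottom  bias=-1
    (1,2)@(3, 5): e=[60,-20,0] → ·  [on edge]
    (4,3)@(9, 7): e=[28,4,8] → #
    (5,3)@(11, 7): e=[24,12,4] → #
    (6,3)@(13, 7): e=[20,20,0] → ·  [on edge]
    (11,3)@(23, 7): e=[0,60,-20] → ·  [on edge]
    (4,4)@(9, 9): e=[8,4,28] → #
    (6,4)@(13, 9): e=[0,20,20] → ·  [on edge]
    (11,4)@(23, 9): e=[-20,60,0] → ·  [on edge]
    (1,5)@(3, 11): e=[0,-20,60] → ·  [on edge]
    (4,5)@(9, 11): e=[-12,4,48] → ·
    (5,5)@(11, 11): e=[-16,12,44] → ·
  covered (4 px):
    · · · · · · · · · · · ·
    · · · · · · · · · · · ·
    · · · · · · · · · · · ·
    · · · · # # · · · · · ·
    · · · · # # · · · · · ·
    · · · · · · · · · · · ·
    · · · · · · · · · · · ·

Result: "outside"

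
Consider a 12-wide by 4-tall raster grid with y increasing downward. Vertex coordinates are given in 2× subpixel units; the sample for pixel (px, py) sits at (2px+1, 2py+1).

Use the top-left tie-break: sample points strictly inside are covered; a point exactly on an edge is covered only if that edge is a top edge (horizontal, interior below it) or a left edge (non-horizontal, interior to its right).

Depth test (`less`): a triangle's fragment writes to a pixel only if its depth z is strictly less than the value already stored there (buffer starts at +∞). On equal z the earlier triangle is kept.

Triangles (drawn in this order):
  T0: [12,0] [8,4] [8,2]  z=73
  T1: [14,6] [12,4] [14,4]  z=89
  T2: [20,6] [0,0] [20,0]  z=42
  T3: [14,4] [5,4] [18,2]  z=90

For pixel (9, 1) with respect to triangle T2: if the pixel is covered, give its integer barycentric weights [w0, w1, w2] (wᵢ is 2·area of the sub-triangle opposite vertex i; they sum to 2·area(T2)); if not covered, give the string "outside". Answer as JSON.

T0:
  2·area = 8
  edge (12, 0)→(8, 4): d=(-4,4) right/bottom  bias=-1
  edge (8, 4)→(8, 2): d=(0,-2) top-left  bias=+0
  edge (8, 2)→(12, 0): d=(4,-2) top-left  bias=+0
    (5,0)@(11, 1): e=[0,6,2] → .  [on edge]
    (4,1)@(9, 3): e=[0,2,6] → .  [on edge]
    (3,2)@(7, 5): e=[0,-2,10] → .  [on edge]
    (2,3)@(5, 7): e=[0,-6,14] → .  [on edge]
  covered (0 px):
    . . . . . . . . . . . .
    . . . . . . . . . . . .
    . . . . . . . . . . . .
    . . . . . . . . . . . .
T1:
  2·area = 4
  edge (14, 6)→(12, 4): d=(-2,-2) top-left  bias=+0
  edge (12, 4)→(14, 4): d=(2,0) top-left  bias=+0
  edge (14, 4)→(14, 6): d=(0,2) right/bottom  bias=-1
    (4,0)@(9, 1): e=[0,-6,10] → .  [on edge]
    (5,1)@(11, 3): e=[0,-2,6] → .  [on edge]
    (6,2)@(13, 5): e=[0,2,2] → X  [on edge]
    (7,2)@(15, 5): e=[4,2,-2] → .
    (6,3)@(13, 7): e=[-4,6,2] → .
    (7,3)@(15, 7): e=[0,6,-2] → .  [on edge]
  covered (1 px):
    . . . . . . . . . . . .
    . . . . . . . . . . . .
    . . . . . . X . . . . .
    . . . . . . . . . . . .
T2:
  2·area = 120
  edge (20, 6)→(0, 0): d=(-20,-6) top-left  bias=+0
  edge (0, 0)→(20, 0): d=(20,0) top-left  bias=+0
  edge (20, 0)→(20, 6): d=(0,6) right/bottom  bias=-1
    (2,0)@(5, 1): e=[10,20,90] → X
    (3,0)@(7, 1): e=[22,20,78] → X
    (4,0)@(9, 1): e=[34,20,66] → X
    (5,0)@(11, 1): e=[46,20,54] → X
    (6,0)@(13, 1): e=[58,20,42] → X
    (7,0)@(15, 1): e=[70,20,30] → X
    (8,0)@(17, 1): e=[82,20,18] → X
    (9,0)@(19, 1): e=[94,20,6] → X
    (10,0)@(21, 1): e=[106,20,-6] → .
    (2,1)@(5, 3): e=[-30,60,90] → .
    (3,1)@(7, 3): e=[-18,60,78] → .
    (4,1)@(9, 3): e=[-6,60,66] → .
  covered (15 px):
    . . X X X X X X X X . .
    . . . . . X X X X X . .
    . . . . . . . . X X . .
    . . . . . . . . . . . .
T3:
  2·area = 18
  edge (14, 4)→(5, 4): d=(-9,0) right/bottom  bias=-1
  edge (5, 4)→(18, 2): d=(13,-2) top-left  bias=+0
  edge (18, 2)→(14, 4): d=(-4,2) right/bottom  bias=-1
    (6,1)@(13, 3): e=[9,3,6] → X
    (7,1)@(15, 3): e=[9,7,2] → X
    (8,1)@(17, 3): e=[9,11,-2] → .
    (6,2)@(13, 5): e=[-9,29,-2] → .
    (7,2)@(15, 5): e=[-9,33,-6] → .
  covered (2 px):
    . . . . . . . . . . . .
    . . . . . . X X . . . .
    . . . . . . . . . . . .
    . . . . . . . . . . . .

Final: [60,6,54]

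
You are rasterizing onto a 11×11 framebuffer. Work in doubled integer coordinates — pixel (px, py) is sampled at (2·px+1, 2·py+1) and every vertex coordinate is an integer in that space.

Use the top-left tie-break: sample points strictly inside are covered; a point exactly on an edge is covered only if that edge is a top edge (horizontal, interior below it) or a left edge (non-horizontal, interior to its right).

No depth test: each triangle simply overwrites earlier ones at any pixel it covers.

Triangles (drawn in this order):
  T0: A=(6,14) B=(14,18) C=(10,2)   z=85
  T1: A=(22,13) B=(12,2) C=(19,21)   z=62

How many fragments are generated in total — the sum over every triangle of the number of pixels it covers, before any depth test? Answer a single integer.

T0:
  2·area = 112  (B↔C swapped to make it positive)
  edge (6, 14)→(10, 2): d=(4,-12) top-left  bias=+0
  edge (10, 2)→(14, 18): d=(4,16) right/bottom  bias=-1
  edge (14, 18)→(6, 14): d=(-8,-4) top-left  bias=+0
    (4,2)@(9, 5): e=[0,28,84] → █  [on edge]
    (5,2)@(11, 5): e=[24,-4,92] → ·
    (4,3)@(9, 7): e=[8,36,68] → █
    (5,3)@(11, 7): e=[32,4,76] → █
    (6,3)@(13, 7): e=[56,-28,84] → ·
    (4,4)@(9, 9): e=[16,44,52] → █
    (6,4)@(13, 9): e=[64,-20,68] → ·
    (3,5)@(7, 11): e=[0,84,28] → █  [on edge]
    (6,5)@(13, 11): e=[72,-12,52] → ·
    (3,6)@(7, 13): e=[8,92,12] → █
    (6,6)@(13, 13): e=[80,-4,36] → ·
    (3,7)@(7, 15): e=[16,100,-4] → ·
    (2,8)@(5, 17): e=[0,140,-28] → ·  [on edge]
  covered (15 px):
    · · · · · · · · · · ·
    · · · · · · · · · · ·
    · · · · █ · · · · · ·
    · · · · █ █ · · · · ·
    · · · · █ █ · · · · ·
    · · · █ █ █ · · · · ·
    · · · █ █ █ · · · · ·
    · · · · █ █ █ · · · ·
    · · · · · · █ · · · ·
    · · · · · · · · · · ·
    · · · · · · · · · · ·
T1:
  2·area = 113  (B↔C swapped to make it positive)
  edge (22, 13)→(19, 21): d=(-3,8) right/bottom  bias=-1
  edge (19, 21)→(12, 2): d=(-7,-19) top-left  bias=+0
  edge (12, 2)→(22, 13): d=(10,11) right/bottom  bias=-1
    (7,3)@(15, 7): e=[74,22,17] → █
    (8,3)@(17, 7): e=[58,60,-5] → ·
    (7,4)@(15, 9): e=[68,8,37] → █
    (8,4)@(17, 9): e=[52,46,15] → █
    (9,4)@(19, 9): e=[36,84,-7] → ·
    (7,5)@(15, 11): e=[62,-6,57] → ·
    (8,5)@(17, 11): e=[46,32,35] → █
    (9,5)@(19, 11): e=[30,70,13] → █
    (10,5)@(21, 11): e=[14,108,-9] → ·
    (8,6)@(17, 13): e=[40,18,55] → █
    (10,6)@(21, 13): e=[8,94,11] → █
    (8,7)@(17, 15): e=[34,4,75] → █
    (9,10)@(19, 21): e=[0,0,113] → ·  [on edge]
  covered (13 px):
    · · · · · · · · · · ·
    · · · · · · · · · · ·
    · · · · · · · · · · ·
    · · · · · · · █ · · ·
    · · · · · · · █ █ · ·
    · · · · · · · · █ █ ·
    · · · · · · · · █ █ █
    · · · · · · · · █ █ █
    · · · · · · · · · █ ·
    · · · · · · · · · █ ·
    · · · · · · · · · · ·

Answer: 28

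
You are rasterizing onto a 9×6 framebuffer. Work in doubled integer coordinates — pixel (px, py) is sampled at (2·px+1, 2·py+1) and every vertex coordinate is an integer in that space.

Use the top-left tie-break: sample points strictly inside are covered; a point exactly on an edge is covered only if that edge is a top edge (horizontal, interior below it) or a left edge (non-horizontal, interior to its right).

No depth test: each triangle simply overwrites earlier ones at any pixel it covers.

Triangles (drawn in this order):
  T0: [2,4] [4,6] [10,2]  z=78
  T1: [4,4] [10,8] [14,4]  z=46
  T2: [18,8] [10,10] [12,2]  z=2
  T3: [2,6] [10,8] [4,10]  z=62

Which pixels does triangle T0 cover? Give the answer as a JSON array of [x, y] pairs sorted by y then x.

T0:
  2·area = 20  (B↔C swapped to make it positive)
  edge (2, 4)→(10, 2): d=(8,-2) top-left  bias=+0
  edge (10, 2)→(4, 6): d=(-6,4) right/bottom  bias=-1
  edge (4, 6)→(2, 4): d=(-2,-2) top-left  bias=+0
    (0,1)@(1, 3): e=[-10,30,0] → ·  [on edge]
    (3,1)@(7, 3): e=[2,6,12] → #
    (4,1)@(9, 3): e=[6,-2,16] → ·
    (1,2)@(3, 5): e=[10,10,0] → #  [on edge]
    (2,2)@(5, 5): e=[14,2,4] → #
    (3,2)@(7, 5): e=[18,-6,8] → ·
    (1,3)@(3, 7): e=[26,-2,-4] → ·
    (2,3)@(5, 7): e=[30,-10,0] → ·  [on edge]
    (3,4)@(7, 9): e=[50,-30,0] → ·  [on edge]
    (4,5)@(9, 11): e=[70,-50,0] → ·  [on edge]
  covered (3 px):
    · · · · · · · · ·
    · · · # · · · · ·
    · # # · · · · · ·
    · · · · · · · · ·
    · · · · · · · · ·
    · · · · · · · · ·
T1:
  2·area = 40  (B↔C swapped to make it positive)
  edge (4, 4)→(14, 4): d=(10,0) top-left  bias=+0
  edge (14, 4)→(10, 8): d=(-4,4) right/bottom  bias=-1
  edge (10, 8)→(4, 4): d=(-6,-4) top-left  bias=+0
    (8,0)@(17, 1): e=[-30,0,70] → ·  [on edge]
    (7,1)@(15, 3): e=[-10,0,50] → ·  [on edge]
    (3,2)@(7, 5): e=[10,24,6] → #
    (4,2)@(9, 5): e=[10,16,14] → #
    (5,2)@(11, 5): e=[10,8,22] → #
    (6,2)@(13, 5): e=[10,0,30] → ·  [on edge]
    (3,3)@(7, 7): e=[30,16,-6] → ·
    (4,3)@(9, 7): e=[30,8,2] → #
    (5,3)@(11, 7): e=[30,0,10] → ·  [on edge]
    (4,4)@(9, 9): e=[50,0,-10] → ·  [on edge]
    (3,5)@(7, 11): e=[70,0,-30] → ·  [on edge]
  covered (4 px):
    · · · · · · · · ·
    · · · · · · · · ·
    · · · # # # · · ·
    · · · · # · · · ·
    · · · · · · · · ·
    · · · · · · · · ·
T2:
  2·area = 60
  edge (18, 8)→(10, 10): d=(-8,2) right/bottom  bias=-1
  edge (10, 10)→(12, 2): d=(2,-8) top-left  bias=+0
  edge (12, 2)→(18, 8): d=(6,6) right/bottom  bias=-1
    (5,0)@(11, 1): e=[70,-10,0] → ·  [on edge]
    (6,1)@(13, 3): e=[50,10,0] → ·  [on edge]
    (6,2)@(13, 5): e=[34,14,12] → #
    (7,2)@(15, 5): e=[30,30,0] → ·  [on edge]
    (5,3)@(11, 7): e=[22,2,36] → #
    (7,3)@(15, 7): e=[14,34,12] → #
    (8,3)@(17, 7): e=[10,50,0] → ·  [on edge]
    (5,4)@(11, 9): e=[6,6,48] → #
    (7,4)@(15, 9): e=[-2,38,24] → ·
    (5,5)@(11, 11): e=[-10,10,60] → ·
    (6,5)@(13, 11): e=[-14,26,48] → ·
  covered (6 px):
    · · · · · · · · ·
    · · · · · · · · ·
    · · · · · · # · ·
    · · · · · # # # ·
    · · · · · # # · ·
    · · · · · · · · ·
T3:
  2·area = 28
  edge (2, 6)→(10, 8): d=(8,2) right/bottom  bias=-1
  edge (10, 8)→(4, 10): d=(-6,2) right/bottom  bias=-1
  edge (4, 10)→(2, 6): d=(-2,-4) top-left  bias=+0
    (1,3)@(3, 7): e=[6,20,2] → #
    (2,3)@(5, 7): e=[2,16,10] → #
    (3,3)@(7, 7): e=[-2,12,18] → ·
    (6,3)@(13, 7): e=[-14,0,42] → ·  [on edge]
    (1,4)@(3, 9): e=[22,8,-2] → ·
    (2,4)@(5, 9): e=[18,4,6] → #
    (3,4)@(7, 9): e=[14,0,14] → ·  [on edge]
    (0,5)@(1, 11): e=[42,0,-14] → ·  [on edge]
    (2,5)@(5, 11): e=[34,-8,2] → ·
  covered (3 px):
    · · · · · · · · ·
    · · · · · · · · ·
    · · · · · · · · ·
    · # # · · · · · ·
    · · # · · · · · ·
    · · · · · · · · ·

Final: [[3,1],[1,2],[2,2]]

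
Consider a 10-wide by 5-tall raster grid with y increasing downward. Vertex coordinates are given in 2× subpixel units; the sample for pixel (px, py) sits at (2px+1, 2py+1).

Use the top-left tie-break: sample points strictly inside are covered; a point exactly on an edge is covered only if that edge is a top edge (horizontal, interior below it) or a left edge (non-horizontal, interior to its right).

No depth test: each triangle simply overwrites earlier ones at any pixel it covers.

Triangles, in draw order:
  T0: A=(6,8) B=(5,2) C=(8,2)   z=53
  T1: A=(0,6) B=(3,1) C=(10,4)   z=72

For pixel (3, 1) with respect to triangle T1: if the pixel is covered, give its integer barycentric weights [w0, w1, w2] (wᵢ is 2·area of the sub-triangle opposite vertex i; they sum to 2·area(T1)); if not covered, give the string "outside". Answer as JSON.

T0:
  2·area = 18
  edge (6, 8)→(5, 2): d=(-1,-6) top-left  bias=+0
  edge (5, 2)→(8, 2): d=(3,0) top-left  bias=+0
  edge (8, 2)→(6, 8): d=(-2,6) right/bottom  bias=-1
    (3,1)@(7, 3): e=[11,3,4] → X
    (4,1)@(9, 3): e=[23,3,-8] → .
    (3,2)@(7, 5): e=[9,9,0] → .  [on edge]
  covered (1 px):
    . . . . . . . . . .
    . . . X . . . . . .
    . . . . . . . . . .
    . . . . . . . . . .
    . . . . . . . . . .
T1:
  2·area = 44
  edge (0, 6)→(3, 1): d=(3,-5) top-left  bias=+0
  edge (3, 1)→(10, 4): d=(7,3) right/bottom  bias=-1
  edge (10, 4)→(0, 6): d=(-10,2) right/bottom  bias=-1
    (1,0)@(3, 1): e=[0,0,44] → .  [on edge]
    (1,1)@(3, 3): e=[6,14,24] → X
    (2,1)@(5, 3): e=[16,8,20] → X
    (3,1)@(7, 3): e=[26,2,16] → X
    (4,1)@(9, 3): e=[36,-4,12] → .
    (7,1)@(15, 3): e=[66,-22,0] → .  [on edge]
    (0,2)@(1, 5): e=[2,34,8] → X
    (2,2)@(5, 5): e=[22,22,0] → .  [on edge]
    (3,2)@(7, 5): e=[32,16,-4] → .
    (0,3)@(1, 7): e=[8,48,-12] → .
    (1,3)@(3, 7): e=[18,42,-16] → .
    (8,3)@(17, 7): e=[88,0,-44] → .  [on edge]
  covered (5 px):
    . . . . . . . . . .
    . X X X . . . . . .
    X X . . . . . . . .
    . . . . . . . . . .
    . . . . . . . . . .

Result: [2,16,26]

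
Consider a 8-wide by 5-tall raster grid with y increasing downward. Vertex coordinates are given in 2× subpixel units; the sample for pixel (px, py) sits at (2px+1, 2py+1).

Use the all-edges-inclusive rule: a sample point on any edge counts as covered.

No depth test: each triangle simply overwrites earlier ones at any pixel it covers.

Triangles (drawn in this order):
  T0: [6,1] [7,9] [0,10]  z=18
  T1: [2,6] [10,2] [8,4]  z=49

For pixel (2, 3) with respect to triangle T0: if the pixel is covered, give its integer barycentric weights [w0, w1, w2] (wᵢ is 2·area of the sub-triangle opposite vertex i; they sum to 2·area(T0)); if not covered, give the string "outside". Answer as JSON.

T0:
  2·area = 57
  edge (6, 1)→(7, 9): d=(1,8) inclusive
  edge (7, 9)→(0, 10): d=(-7,1) inclusive
  edge (0, 10)→(6, 1): d=(6,-9) inclusive
    (2,1)@(5, 3): e=[10,44,3] → █
    (3,1)@(7, 3): e=[-6,42,21] → ·
    (2,2)@(5, 5): e=[12,30,15] → █
    (3,2)@(7, 5): e=[-4,28,33] → ·
    (1,3)@(3, 7): e=[30,18,9] → █
    (3,3)@(7, 7): e=[-2,14,45] → ·
    (0,4)@(1, 9): e=[48,6,3] → █
    (3,4)@(7, 9): e=[0,0,57] → █  [on edge]
    (4,4)@(9, 9): e=[-16,-2,75] → ·
  covered (8 px):
    · · · · · · · ·
    · · █ · · · · ·
    · · █ · · · · ·
    · █ █ · · · · ·
    █ █ █ █ · · · ·
T1:
  2·area = 8
  edge (2, 6)→(10, 2): d=(8,-4) inclusive
  edge (10, 2)→(8, 4): d=(-2,2) inclusive
  edge (8, 4)→(2, 6): d=(-6,2) inclusive
    (5,0)@(11, 1): e=[-4,0,12] → ·  [on edge]
    (4,1)@(9, 3): e=[4,0,4] → █  [on edge]
    (5,1)@(11, 3): e=[12,-4,0] → ·  [on edge]
    (2,2)@(5, 5): e=[4,4,0] → █  [on edge]
    (3,2)@(7, 5): e=[12,0,-4] → ·  [on edge]
    (4,2)@(9, 5): e=[20,-4,-8] → ·
    (2,3)@(5, 7): e=[20,0,-12] → ·  [on edge]
    (1,4)@(3, 9): e=[28,0,-20] → ·  [on edge]
  covered (2 px):
    · · · · · · · ·
    · · · · █ · · ·
    · · █ · · · · ·
    · · · · · · · ·
    · · · · · · · ·

Result: [16,27,14]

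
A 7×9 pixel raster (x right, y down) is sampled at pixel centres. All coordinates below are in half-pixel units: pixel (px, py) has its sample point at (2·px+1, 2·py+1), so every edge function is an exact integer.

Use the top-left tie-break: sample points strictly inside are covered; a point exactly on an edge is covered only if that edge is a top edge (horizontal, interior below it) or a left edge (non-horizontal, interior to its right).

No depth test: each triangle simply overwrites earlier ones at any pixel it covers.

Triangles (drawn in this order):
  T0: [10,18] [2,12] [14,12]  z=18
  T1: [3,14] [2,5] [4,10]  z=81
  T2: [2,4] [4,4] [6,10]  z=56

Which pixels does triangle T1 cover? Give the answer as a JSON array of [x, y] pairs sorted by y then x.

T0:
  2·area = 72
  edge (10, 18)→(2, 12): d=(-8,-6) top-left  bias=+0
  edge (2, 12)→(14, 12): d=(12,0) top-left  bias=+0
  edge (14, 12)→(10, 18): d=(-4,6) right/bottom  bias=-1
    (2,6)@(5, 13): e=[10,12,50] → #
    (3,6)@(7, 13): e=[22,12,38] → #
    (4,6)@(9, 13): e=[34,12,26] → #
    (5,6)@(11, 13): e=[46,12,14] → #
    (6,6)@(13, 13): e=[58,12,2] → #
    (2,7)@(5, 15): e=[-6,36,42] → ·
    (3,7)@(7, 15): e=[6,36,30] → #
    (6,7)@(13, 15): e=[42,36,-6] → ·
    (3,8)@(7, 17): e=[-10,60,22] → ·
    (4,8)@(9, 17): e=[2,60,10] → #
    (5,8)@(11, 17): e=[14,60,-2] → ·
  covered (9 px):
    · · · · · · ·
    · · · · · · ·
    · · · · · · ·
    · · · · · · ·
    · · · · · · ·
    · · · · · · ·
    · · # # # # #
    · · · # # # ·
    · · · · # · ·
T1:
  2·area = 13
  edge (3, 14)→(2, 5): d=(-1,-9) top-left  bias=+0
  edge (2, 5)→(4, 10): d=(2,5) right/bottom  bias=-1
  edge (4, 10)→(3, 14): d=(-1,4) right/bottom  bias=-1
    (1,4)@(3, 9): e=[5,3,5] → #
    (2,4)@(5, 9): e=[23,-7,-3] → ·
    (1,5)@(3, 11): e=[3,7,3] → #
    (2,5)@(5, 11): e=[21,-3,-5] → ·
    (1,6)@(3, 13): e=[1,11,1] → #
    (2,6)@(5, 13): e=[19,1,-7] → ·
    (1,7)@(3, 15): e=[-1,15,-1] → ·
  covered (3 px):
    · · · · · · ·
    · · · · · · ·
    · · · · · · ·
    · · · · · · ·
    · # · · · · ·
    · # · · · · ·
    · # · · · · ·
    · · · · · · ·
    · · · · · · ·
T2:
  2·area = 12
  edge (2, 4)→(4, 4): d=(2,0) top-left  bias=+0
  edge (4, 4)→(6, 10): d=(2,6) right/bottom  bias=-1
  edge (6, 10)→(2, 4): d=(-4,-6) top-left  bias=+0
    (1,0)@(3, 1): e=[-6,0,18] → ·  [on edge]
    (1,2)@(3, 5): e=[2,8,2] → #
    (2,2)@(5, 5): e=[2,-4,14] → ·
    (1,3)@(3, 7): e=[6,12,-6] → ·
    (2,3)@(5, 7): e=[6,0,6] → ·  [on edge]
    (3,6)@(7, 13): e=[18,0,-6] → ·  [on edge]
  covered (1 px):
    · · · · · · ·
    · · · · · · ·
    · # · · · · ·
    · · · · · · ·
    · · · · · · ·
    · · · · · · ·
    · · · · · · ·
    · · · · · · ·
    · · · · · · ·

Final: [[1,4],[1,5],[1,6]]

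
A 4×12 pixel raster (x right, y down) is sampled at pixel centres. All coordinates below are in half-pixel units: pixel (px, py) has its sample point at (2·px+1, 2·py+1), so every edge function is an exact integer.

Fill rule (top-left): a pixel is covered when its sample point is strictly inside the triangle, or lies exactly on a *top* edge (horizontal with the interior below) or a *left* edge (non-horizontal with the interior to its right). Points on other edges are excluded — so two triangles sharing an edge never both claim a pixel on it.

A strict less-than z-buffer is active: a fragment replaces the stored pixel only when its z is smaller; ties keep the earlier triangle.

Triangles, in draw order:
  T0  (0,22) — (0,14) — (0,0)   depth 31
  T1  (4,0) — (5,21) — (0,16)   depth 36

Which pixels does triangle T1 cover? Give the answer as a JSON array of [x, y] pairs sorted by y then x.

T0:
  degenerate (2·area = 0) — covers nothing
T1:
  2·area = 100
  edge (4, 0)→(5, 21): d=(1,21) right/bottom  bias=-1
  edge (5, 21)→(0, 16): d=(-5,-5) top-left  bias=+0
  edge (0, 16)→(4, 0): d=(4,-16) top-left  bias=+0
    (1,2)@(3, 5): e=[26,70,4] → █
    (2,2)@(5, 5): e=[-16,80,36] → ·
    (1,3)@(3, 7): e=[28,60,12] → █
    (2,3)@(5, 7): e=[-14,70,44] → ·
    (1,4)@(3, 9): e=[30,50,20] → █
    (2,4)@(5, 9): e=[-12,60,52] → ·
    (1,5)@(3, 11): e=[32,40,28] → █
    (2,5)@(5, 11): e=[-10,50,60] → ·
    (0,6)@(1, 13): e=[76,20,4] → █
    (2,6)@(5, 13): e=[-8,40,68] → ·
    (0,7)@(1, 15): e=[78,10,12] → █
    (2,7)@(5, 15): e=[-6,30,76] → ·
    (0,8)@(1, 17): e=[80,0,20] → █  [on edge]
    (1,9)@(3, 19): e=[40,0,60] → █  [on edge]
    (2,10)@(5, 21): e=[0,0,100] → ·  [on edge]
    (3,11)@(7, 23): e=[-40,0,140] → ·  [on edge]
  covered (11 px):
    · · · ·
    · · · ·
    · █ · ·
    · █ · ·
    · █ · ·
    · █ · ·
    █ █ · ·
    █ █ · ·
    █ █ · ·
    · █ · ·
    · · · ·
    · · · ·

Answer: [[1,2],[1,3],[1,4],[1,5],[0,6],[1,6],[0,7],[1,7],[0,8],[1,8],[1,9]]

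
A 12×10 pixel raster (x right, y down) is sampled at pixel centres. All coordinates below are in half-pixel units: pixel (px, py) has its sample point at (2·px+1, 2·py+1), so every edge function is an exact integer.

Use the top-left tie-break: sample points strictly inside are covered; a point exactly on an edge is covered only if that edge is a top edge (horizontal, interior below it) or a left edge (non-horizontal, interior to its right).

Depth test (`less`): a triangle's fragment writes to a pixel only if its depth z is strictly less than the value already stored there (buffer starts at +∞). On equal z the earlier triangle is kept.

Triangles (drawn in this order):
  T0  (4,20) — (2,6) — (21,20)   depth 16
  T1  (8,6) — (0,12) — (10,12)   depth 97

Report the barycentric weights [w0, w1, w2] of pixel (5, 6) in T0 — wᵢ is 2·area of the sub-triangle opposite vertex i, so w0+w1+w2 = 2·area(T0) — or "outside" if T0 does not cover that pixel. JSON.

T0:
  2·area = 238
  edge (4, 20)→(2, 6): d=(-2,-14) top-left  bias=+0
  edge (2, 6)→(21, 20): d=(19,14) right/bottom  bias=-1
  edge (21, 20)→(4, 20): d=(-17,0) right/bottom  bias=-1
    (1,3)@(3, 7): e=[12,5,221] → █
    (2,3)@(5, 7): e=[40,-23,221] → ·
    (1,4)@(3, 9): e=[8,43,187] → █
    (2,4)@(5, 9): e=[36,15,187] → █
    (3,4)@(7, 9): e=[64,-13,187] → ·
    (1,5)@(3, 11): e=[4,81,153] → █
    (3,5)@(7, 11): e=[60,25,153] → █
    (4,5)@(9, 11): e=[88,-3,153] → ·
    (1,6)@(3, 13): e=[0,119,119] → █  [on edge]
    (4,6)@(9, 13): e=[84,35,119] → █
    (5,6)@(11, 13): e=[112,7,119] → █
    (6,6)@(13, 13): e=[140,-21,119] → ·
  covered (30 px):
    · · · · · · · · · · · ·
    · · · · · · · · · · · ·
    · · · · · · · · · · · ·
    · █ · · · · · · · · · ·
    · █ █ · · · · · · · · ·
    · █ █ █ · · · · · · · ·
    · █ █ █ █ █ · · · · · ·
    · · █ █ █ █ █ · · · · ·
    · · █ █ █ █ █ █ · · · ·
    · · █ █ █ █ █ █ █ █ · ·
T1:
  2·area = 60  (B↔C swapped to make it positive)
  edge (8, 6)→(10, 12): d=(2,6) right/bottom  bias=-1
  edge (10, 12)→(0, 12): d=(-10,0) right/bottom  bias=-1
  edge (0, 12)→(8, 6): d=(8,-6) top-left  bias=+0
    (3,1)@(7, 3): e=[0,90,-30] → ·  [on edge]
    (3,3)@(7, 7): e=[8,50,2] → █
    (4,3)@(9, 7): e=[-4,50,14] → ·
    (2,4)@(5, 9): e=[24,30,6] → █
    (4,4)@(9, 9): e=[0,30,30] → ·  [on edge]
    (1,5)@(3, 11): e=[40,10,10] → █
    (4,5)@(9, 11): e=[4,10,46] → █
    (5,5)@(11, 11): e=[-8,10,58] → ·
    (1,6)@(3, 13): e=[44,-10,26] → ·
    (2,6)@(5, 13): e=[32,-10,38] → ·
    (3,6)@(7, 13): e=[20,-10,50] → ·
    (4,6)@(9, 13): e=[8,-10,62] → ·
    (5,7)@(11, 15): e=[0,-30,90] → ·  [on edge]
  covered (7 px):
    · · · · · · · · · · · ·
    · · · · · · · · · · · ·
    · · · · · · · · · · · ·
    · · · █ · · · · · · · ·
    · · █ █ · · · · · · · ·
    · █ █ █ █ · · · · · · ·
    · · · · · · · · · · · ·
    · · · · · · · · · · · ·
    · · · · · · · · · · · ·
    · · · · · · · · · · · ·

Final: [7,119,112]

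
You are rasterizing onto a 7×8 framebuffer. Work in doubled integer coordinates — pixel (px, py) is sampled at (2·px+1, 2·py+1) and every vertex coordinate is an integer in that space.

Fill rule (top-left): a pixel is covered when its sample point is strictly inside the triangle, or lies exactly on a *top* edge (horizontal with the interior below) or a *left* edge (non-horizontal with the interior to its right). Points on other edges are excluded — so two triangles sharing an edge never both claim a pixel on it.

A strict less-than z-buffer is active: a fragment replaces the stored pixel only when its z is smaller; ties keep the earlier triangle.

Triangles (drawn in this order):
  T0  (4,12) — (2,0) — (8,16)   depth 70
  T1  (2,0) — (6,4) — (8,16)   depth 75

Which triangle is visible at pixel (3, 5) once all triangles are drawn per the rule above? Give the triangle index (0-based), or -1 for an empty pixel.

T0:
  2·area = 40
  edge (4, 12)→(2, 0): d=(-2,-12) top-left  bias=+0
  edge (2, 0)→(8, 16): d=(6,16) right/bottom  bias=-1
  edge (8, 16)→(4, 12): d=(-4,-4) top-left  bias=+0
    (1,1)@(3, 3): e=[6,2,32] → X
    (2,1)@(5, 3): e=[30,-30,40] → .
    (1,2)@(3, 5): e=[2,14,24] → X
    (2,2)@(5, 5): e=[26,-18,32] → .
    (1,3)@(3, 7): e=[-2,26,16] → .
    (0,4)@(1, 9): e=[-30,70,0] → .  [on edge]
    (2,4)@(5, 9): e=[18,6,16] → X
    (3,4)@(7, 9): e=[42,-26,24] → .
    (1,5)@(3, 11): e=[-10,50,0] → .  [on edge]
    (2,5)@(5, 11): e=[14,18,8] → X
    (3,5)@(7, 11): e=[38,-14,16] → .
    (2,6)@(5, 13): e=[10,30,0] → X  [on edge]
    (3,7)@(7, 15): e=[30,10,0] → X  [on edge]
  covered (6 px):
    . . . . . . .
    . X . . . . .
    . X . . . . .
    . . . . . . .
    . . X . . . .
    . . X . . . .
    . . X . . . .
    . . . X . . .
T1:
  2·area = 40
  edge (2, 0)→(6, 4): d=(4,4) right/bottom  bias=-1
  edge (6, 4)→(8, 16): d=(2,12) right/bottom  bias=-1
  edge (8, 16)→(2, 0): d=(-6,-16) top-left  bias=+0
    (1,0)@(3, 1): e=[0,30,10] → .  [on edge]
    (2,1)@(5, 3): e=[0,10,30] → .  [on edge]
    (2,2)@(5, 5): e=[8,14,18] → X
    (3,2)@(7, 5): e=[0,-10,50] → .  [on edge]
    (2,3)@(5, 7): e=[16,18,6] → X
    (3,3)@(7, 7): e=[8,-6,38] → .
    (4,3)@(9, 7): e=[0,-30,70] → .  [on edge]
    (2,4)@(5, 9): e=[24,22,-6] → .
    (5,4)@(11, 9): e=[0,-50,90] → .  [on edge]
    (3,5)@(7, 11): e=[24,2,14] → X
    (4,5)@(9, 11): e=[16,-22,46] → .
    (6,5)@(13, 11): e=[0,-70,110] → .  [on edge]
  covered (4 px):
    . . . . . . .
    . . . . . . .
    . . X . . . .
    . . X . . . .
    . . . . . . .
    . . . X . . .
    . . . X . . .
    . . . . . . .

Z-buffer (winner per pixel, '.' = empty):
  . . . . . . .
  . 0 . . . . .
  . 0 1 . . . .
  . . 1 . . . .
  . . 0 . . . .
  . . 0 1 . . .
  . . 0 1 . . .
  . . . 0 . . .

Final: 1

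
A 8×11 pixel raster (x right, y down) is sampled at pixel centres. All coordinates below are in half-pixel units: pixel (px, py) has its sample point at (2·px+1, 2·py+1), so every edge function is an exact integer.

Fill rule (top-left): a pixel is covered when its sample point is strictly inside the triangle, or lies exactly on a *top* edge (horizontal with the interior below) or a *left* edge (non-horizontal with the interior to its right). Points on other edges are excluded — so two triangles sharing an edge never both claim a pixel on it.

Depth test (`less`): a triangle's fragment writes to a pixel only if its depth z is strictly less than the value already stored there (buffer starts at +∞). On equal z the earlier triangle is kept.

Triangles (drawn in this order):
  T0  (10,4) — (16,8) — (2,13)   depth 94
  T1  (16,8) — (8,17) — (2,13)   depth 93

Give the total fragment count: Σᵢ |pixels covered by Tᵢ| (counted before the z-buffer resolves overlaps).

T0:
  2·area = 86
  edge (10, 4)→(16, 8): d=(6,4) right/bottom  bias=-1
  edge (16, 8)→(2, 13): d=(-14,5) right/bottom  bias=-1
  edge (2, 13)→(10, 4): d=(8,-9) top-left  bias=+0
    (5,2)@(11, 5): e=[2,67,17] → X
    (6,2)@(13, 5): e=[-6,57,35] → .
    (4,3)@(9, 7): e=[22,49,15] → X
    (6,3)@(13, 7): e=[6,29,51] → X
    (7,3)@(15, 7): e=[-2,19,69] → .
    (3,4)@(7, 9): e=[42,31,13] → X
    (7,4)@(15, 9): e=[10,-9,85] → .
    (2,5)@(5, 11): e=[62,13,11] → X
    (4,5)@(9, 11): e=[46,-7,47] → .
    (5,5)@(11, 11): e=[38,-17,65] → .
    (6,5)@(13, 11): e=[30,-27,83] → .
    (2,6)@(5, 13): e=[74,-15,27] → .
  covered (10 px):
    . . . . . . . .
    . . . . . . . .
    . . . . . X . .
    . . . . X X X .
    . . . X X X X .
    . . X X . . . .
    . . . . . . . .
    . . . . . . . .
    . . . . . . . .
    . . . . . . . .
    . . . . . . . .
T1:
  2·area = 86
  edge (16, 8)→(8, 17): d=(-8,9) right/bottom  bias=-1
  edge (8, 17)→(2, 13): d=(-6,-4) top-left  bias=+0
  edge (2, 13)→(16, 8): d=(14,-5) top-left  bias=+0
    (7,4)@(15, 9): e=[1,76,9] → X
    (4,5)@(9, 11): e=[39,40,7] → X
    (5,5)@(11, 11): e=[21,48,17] → X
    (6,5)@(13, 11): e=[3,56,27] → X
    (7,5)@(15, 11): e=[-15,64,37] → .
    (1,6)@(3, 13): e=[77,4,5] → X
    (2,6)@(5, 13): e=[59,12,15] → X
    (3,6)@(7, 13): e=[41,20,25] → X
    (6,6)@(13, 13): e=[-13,44,55] → .
    (1,7)@(3, 15): e=[61,-8,33] → .
    (2,7)@(5, 15): e=[43,0,43] → X  [on edge]
    (5,7)@(11, 15): e=[-11,24,73] → .
    (5,9)@(11, 19): e=[-43,0,129] → .  [on edge]
  covered (12 px):
    . . . . . . . .
    . . . . . . . .
    . . . . . . . .
    . . . . . . . .
    . . . . . . . X
    . . . . X X X .
    . X X X X X . .
    . . X X X . . .
    . . . . . . . .
    . . . . . . . .
    . . . . . . . .

Final: 22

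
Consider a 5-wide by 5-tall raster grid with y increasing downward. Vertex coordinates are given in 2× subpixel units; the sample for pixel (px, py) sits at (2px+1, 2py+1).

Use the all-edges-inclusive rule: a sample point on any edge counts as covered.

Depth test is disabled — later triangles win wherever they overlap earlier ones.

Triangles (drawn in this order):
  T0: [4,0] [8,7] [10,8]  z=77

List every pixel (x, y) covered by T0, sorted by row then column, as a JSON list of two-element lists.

T0:
  2·area = 10  (B↔C swapped to make it positive)
  edge (4, 0)→(10, 8): d=(6,8) inclusive
  edge (10, 8)→(8, 7): d=(-2,-1) inclusive
  edge (8, 7)→(4, 0): d=(-4,-7) inclusive
    (3,2)@(7, 5): e=[6,3,1] → █
    (4,2)@(9, 5): e=[-10,5,15] → ·
    (3,3)@(7, 7): e=[18,-1,-7] → ·
    (4,3)@(9, 7): e=[2,1,7] → █
    (4,4)@(9, 9): e=[14,-3,-1] → ·
  covered (2 px):
    · · · · ·
    · · · · ·
    · · · █ ·
    · · · · █
    · · · · ·

Answer: [[3,2],[4,3]]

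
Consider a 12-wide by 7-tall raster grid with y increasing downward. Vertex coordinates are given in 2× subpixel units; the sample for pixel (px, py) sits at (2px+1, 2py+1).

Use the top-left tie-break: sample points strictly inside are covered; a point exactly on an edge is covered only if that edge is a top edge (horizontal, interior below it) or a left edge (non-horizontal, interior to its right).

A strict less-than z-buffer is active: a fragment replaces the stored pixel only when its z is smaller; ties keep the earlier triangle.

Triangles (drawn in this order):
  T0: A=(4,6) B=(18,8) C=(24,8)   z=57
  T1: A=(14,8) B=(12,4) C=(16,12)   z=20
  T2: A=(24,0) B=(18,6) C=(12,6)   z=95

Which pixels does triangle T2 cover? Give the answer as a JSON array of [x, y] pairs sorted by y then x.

T0:
  2·area = 12  (B↔C swapped to make it positive)
  edge (4, 6)→(24, 8): d=(20,2) right/bottom  bias=-1
  edge (24, 8)→(18, 8): d=(-6,0) right/bottom  bias=-1
  edge (18, 8)→(4, 6): d=(-14,-2) top-left  bias=+0
    (5,3)@(11, 7): e=[6,6,0] → #  [on edge]
    (6,3)@(13, 7): e=[2,6,4] → #
    (7,3)@(15, 7): e=[-2,6,8] → ·
    (5,4)@(11, 9): e=[46,-6,-28] → ·
    (6,4)@(13, 9): e=[42,-6,-24] → ·
  covered (2 px):
    · · · · · · · · · · · ·
    · · · · · · · · · · · ·
    · · · · · · · · · · · ·
    · · · · · # # · · · · ·
    · · · · · · · · · · · ·
    · · · · · · · · · · · ·
    · · · · · · · · · · · ·
T1:
  degenerate (2·area = 0) — covers nothing
T2:
  2·area = 36
  edge (24, 0)→(18, 6): d=(-6,6) right/bottom  bias=-1
  edge (18, 6)→(12, 6): d=(-6,0) right/bottom  bias=-1
  edge (12, 6)→(24, 0): d=(12,-6) top-left  bias=+0
    (11,0)@(23, 1): e=[0,30,6] → ·  [on edge]
    (9,1)@(19, 3): e=[12,18,6] → #
    (10,1)@(21, 3): e=[0,18,18] → ·  [on edge]
    (7,2)@(15, 5): e=[24,6,6] → #
    (8,2)@(17, 5): e=[12,6,18] → #
    (9,2)@(19, 5): e=[0,6,30] → ·  [on edge]
    (7,3)@(15, 7): e=[12,-6,30] → ·
    (8,3)@(17, 7): e=[0,-6,42] → ·  [on edge]
    (7,4)@(15, 9): e=[0,-18,54] → ·  [on edge]
    (6,5)@(13, 11): e=[0,-30,66] → ·  [on edge]
    (5,6)@(11, 13): e=[0,-42,78] → ·  [on edge]
  covered (3 px):
    · · · · · · · · · · · ·
    · · · · · · · · · # · ·
    · · · · · · · # # · · ·
    · · · · · · · · · · · ·
    · · · · · · · · · · · ·
    · · · · · · · · · · · ·
    · · · · · · · · · · · ·

Answer: [[9,1],[7,2],[8,2]]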